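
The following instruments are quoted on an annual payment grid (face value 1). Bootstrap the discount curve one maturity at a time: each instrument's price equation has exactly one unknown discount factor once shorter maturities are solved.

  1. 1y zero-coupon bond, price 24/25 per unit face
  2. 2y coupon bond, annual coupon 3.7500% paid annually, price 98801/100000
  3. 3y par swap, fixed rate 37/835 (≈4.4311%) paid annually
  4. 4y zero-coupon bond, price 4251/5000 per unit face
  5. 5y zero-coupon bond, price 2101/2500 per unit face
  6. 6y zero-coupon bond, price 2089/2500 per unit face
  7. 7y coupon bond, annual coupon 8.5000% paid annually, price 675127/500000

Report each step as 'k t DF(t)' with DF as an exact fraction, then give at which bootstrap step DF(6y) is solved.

1 1 24/25
2 2 1147/1250
3 3 8779/10000
4 4 4251/5000
5 5 2101/2500
6 6 2089/2500
7 7 8307/10000
DF(6y) is solved at step 6

step 1 [1y] zero: DF = P = 24/25 ≈ 0.960000
step 2 [2y] bond c/1=3/80: DF=(98801/100000 − 3/80·(0.960000))/(1+3/80) = 1147/1250 ≈ 0.917600
step 3 [3y] swap r/1=37/835: DF=(1 − 37/835·(0.960000+0.917600))/(1+37/835) = 8779/10000 ≈ 0.877900
step 4 [4y] zero: DF = P = 4251/5000 ≈ 0.850200
step 5 [5y] zero: DF = P = 2101/2500 ≈ 0.840400
step 6 [6y] zero: DF = P = 2089/2500 ≈ 0.835600
step 7 [7y] bond c/1=17/200: DF=(675127/500000 − 17/200·(0.960000+0.917600+0.877900+0.850200+0.840400+0.835600))/(1+17/200) = 8307/10000 ≈ 0.830700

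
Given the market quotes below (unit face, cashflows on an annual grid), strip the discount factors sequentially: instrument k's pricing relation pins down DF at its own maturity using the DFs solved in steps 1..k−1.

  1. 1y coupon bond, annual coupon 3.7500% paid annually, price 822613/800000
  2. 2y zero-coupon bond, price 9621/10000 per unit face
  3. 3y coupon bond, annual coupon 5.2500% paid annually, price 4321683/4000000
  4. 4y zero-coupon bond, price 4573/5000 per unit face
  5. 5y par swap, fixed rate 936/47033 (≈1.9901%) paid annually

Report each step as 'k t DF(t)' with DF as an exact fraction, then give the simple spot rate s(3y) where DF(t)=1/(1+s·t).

1 1 9911/10000
2 2 9621/10000
3 3 9291/10000
4 4 4573/5000
5 5 1133/1250
s(3y) = (1/(9291/10000) − 1)/(3) = 709/27873 ≈ 2.5437%

step 1 [1y] bond c/1=3/80: DF=(822613/800000 − 3/80·(0))/(1+3/80) = 9911/10000 ≈ 0.991100
step 2 [2y] zero: DF = P = 9621/10000 ≈ 0.962100
step 3 [3y] bond c/1=21/400: DF=(4321683/4000000 − 21/400·(0.991100+0.962100))/(1+21/400) = 9291/10000 ≈ 0.929100
step 4 [4y] zero: DF = P = 4573/5000 ≈ 0.914600
step 5 [5y] swap r/1=936/47033: DF=(1 − 936/47033·(0.991100+0.962100+0.929100+0.914600))/(1+936/47033) = 1133/1250 ≈ 0.906400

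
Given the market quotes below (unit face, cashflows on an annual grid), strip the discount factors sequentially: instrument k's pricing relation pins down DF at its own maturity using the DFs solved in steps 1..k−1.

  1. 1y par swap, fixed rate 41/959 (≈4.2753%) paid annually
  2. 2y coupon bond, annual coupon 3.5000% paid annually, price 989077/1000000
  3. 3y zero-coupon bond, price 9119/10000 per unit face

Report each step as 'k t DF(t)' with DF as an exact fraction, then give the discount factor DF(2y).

1 1 959/1000
2 2 577/625
3 3 9119/10000
DF(2y) = 577/625 ≈ 0.923200

step 1 [1y] swap r/1=41/959: DF=(1 − 41/959·(0))/(1+41/959) = 959/1000 ≈ 0.959000
step 2 [2y] bond c/1=7/200: DF=(989077/1000000 − 7/200·(0.959000))/(1+7/200) = 577/625 ≈ 0.923200
step 3 [3y] zero: DF = P = 9119/10000 ≈ 0.911900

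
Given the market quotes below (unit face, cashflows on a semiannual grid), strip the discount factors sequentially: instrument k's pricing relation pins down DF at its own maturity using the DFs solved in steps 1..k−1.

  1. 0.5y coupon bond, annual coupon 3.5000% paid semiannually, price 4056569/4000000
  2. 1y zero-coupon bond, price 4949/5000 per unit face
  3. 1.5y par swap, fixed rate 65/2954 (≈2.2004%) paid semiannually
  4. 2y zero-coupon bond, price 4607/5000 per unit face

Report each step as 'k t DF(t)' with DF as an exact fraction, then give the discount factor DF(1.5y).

1 1/2 9967/10000
2 1 4949/5000
3 3/2 387/400
4 2 4607/5000
DF(1.5y) = 387/400 ≈ 0.967500

step 1 [0.5y] bond c/2=7/400: DF=(4056569/4000000 − 7/400·(0))/(1+7/400) = 9967/10000 ≈ 0.996700
step 2 [1y] zero: DF = P = 4949/5000 ≈ 0.989800
step 3 [1.5y] swap r/2=65/5908: DF=(1 − 65/5908·(0.996700+0.989800))/(1+65/5908) = 387/400 ≈ 0.967500
step 4 [2y] zero: DF = P = 4607/5000 ≈ 0.921400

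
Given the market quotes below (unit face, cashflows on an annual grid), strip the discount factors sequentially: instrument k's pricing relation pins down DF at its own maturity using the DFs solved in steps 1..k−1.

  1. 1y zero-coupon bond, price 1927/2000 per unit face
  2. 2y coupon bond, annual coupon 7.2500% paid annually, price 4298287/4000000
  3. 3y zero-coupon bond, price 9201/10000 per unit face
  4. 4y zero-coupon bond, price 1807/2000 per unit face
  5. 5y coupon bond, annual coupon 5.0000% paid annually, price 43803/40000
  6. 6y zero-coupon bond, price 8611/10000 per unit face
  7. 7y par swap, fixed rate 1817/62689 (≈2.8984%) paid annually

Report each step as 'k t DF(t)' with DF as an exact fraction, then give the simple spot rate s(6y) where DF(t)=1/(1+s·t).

step 1 [1y] zero: DF = P = 1927/2000 ≈ 0.963500
step 2 [2y] bond c/1=29/400: DF=(4298287/4000000 − 29/400·(0.963500))/(1+29/400) = 1171/1250 ≈ 0.936800
step 3 [3y] zero: DF = P = 9201/10000 ≈ 0.920100
step 4 [4y] zero: DF = P = 1807/2000 ≈ 0.903500
step 5 [5y] bond c/1=1/20: DF=(43803/40000 − 1/20·(0.963500+0.936800+0.920100+0.903500))/(1+1/20) = 541/625 ≈ 0.865600
step 6 [6y] zero: DF = P = 8611/10000 ≈ 0.861100
step 7 [7y] swap r/1=1817/62689: DF=(1 − 1817/62689·(0.963500+0.936800+0.920100+0.903500+0.865600+0.861100))/(1+1817/62689) = 8183/10000 ≈ 0.818300

1 1 1927/2000
2 2 1171/1250
3 3 9201/10000
4 4 1807/2000
5 5 541/625
6 6 8611/10000
7 7 8183/10000
s(6y) = (1/(8611/10000) − 1)/(6) = 463/17222 ≈ 2.6884%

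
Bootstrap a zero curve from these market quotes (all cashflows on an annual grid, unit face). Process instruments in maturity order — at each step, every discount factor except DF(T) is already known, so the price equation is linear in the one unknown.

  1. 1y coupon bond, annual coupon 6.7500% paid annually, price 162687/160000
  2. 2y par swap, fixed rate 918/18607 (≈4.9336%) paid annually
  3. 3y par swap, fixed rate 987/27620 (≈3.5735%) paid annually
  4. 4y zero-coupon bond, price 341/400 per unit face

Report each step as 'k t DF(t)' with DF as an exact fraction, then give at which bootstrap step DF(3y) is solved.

1 1 381/400
2 2 4541/5000
3 3 9013/10000
4 4 341/400
DF(3y) is solved at step 3

step 1 [1y] bond c/1=27/400: DF=(162687/160000 − 27/400·(0))/(1+27/400) = 381/400 ≈ 0.952500
step 2 [2y] swap r/1=918/18607: DF=(1 − 918/18607·(0.952500))/(1+918/18607) = 4541/5000 ≈ 0.908200
step 3 [3y] swap r/1=987/27620: DF=(1 − 987/27620·(0.952500+0.908200))/(1+987/27620) = 9013/10000 ≈ 0.901300
step 4 [4y] zero: DF = P = 341/400 ≈ 0.852500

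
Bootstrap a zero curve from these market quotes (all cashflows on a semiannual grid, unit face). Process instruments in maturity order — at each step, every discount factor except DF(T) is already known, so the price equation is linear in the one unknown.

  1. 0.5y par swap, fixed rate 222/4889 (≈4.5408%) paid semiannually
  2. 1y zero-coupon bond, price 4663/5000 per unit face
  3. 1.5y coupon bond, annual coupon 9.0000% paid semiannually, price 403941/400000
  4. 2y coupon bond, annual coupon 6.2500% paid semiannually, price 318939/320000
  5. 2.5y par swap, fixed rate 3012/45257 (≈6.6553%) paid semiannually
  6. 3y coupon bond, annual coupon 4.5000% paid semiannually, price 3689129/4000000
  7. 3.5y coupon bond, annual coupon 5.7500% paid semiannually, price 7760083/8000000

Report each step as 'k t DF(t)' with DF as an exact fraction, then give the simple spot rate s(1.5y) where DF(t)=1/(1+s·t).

1 1/2 4889/5000
2 1 4663/5000
3 3/2 8841/10000
4 2 4409/5000
5 5/2 4247/5000
6 3 1003/1250
7 7/2 397/500
s(1.5y) = (1/(8841/10000) − 1)/(3/2) = 2318/26523 ≈ 8.7396%

step 1 [0.5y] swap r/2=111/4889: DF=(1 − 111/4889·(0))/(1+111/4889) = 4889/5000 ≈ 0.977800
step 2 [1y] zero: DF = P = 4663/5000 ≈ 0.932600
step 3 [1.5y] bond c/2=9/200: DF=(403941/400000 − 9/200·(0.977800+0.932600))/(1+9/200) = 8841/10000 ≈ 0.884100
step 4 [2y] bond c/2=1/32: DF=(318939/320000 − 1/32·(0.977800+0.932600+0.884100))/(1+1/32) = 4409/5000 ≈ 0.881800
step 5 [2.5y] swap r/2=1506/45257: DF=(1 − 1506/45257·(0.977800+0.932600+0.884100+0.881800))/(1+1506/45257) = 4247/5000 ≈ 0.849400
step 6 [3y] bond c/2=9/400: DF=(3689129/4000000 − 9/400·(0.977800+0.932600+0.884100+0.881800+0.849400))/(1+9/400) = 1003/1250 ≈ 0.802400
step 7 [3.5y] bond c/2=23/800: DF=(7760083/8000000 − 23/800·(0.977800+0.932600+0.884100+0.881800+0.849400+0.802400))/(1+23/800) = 397/500 ≈ 0.794000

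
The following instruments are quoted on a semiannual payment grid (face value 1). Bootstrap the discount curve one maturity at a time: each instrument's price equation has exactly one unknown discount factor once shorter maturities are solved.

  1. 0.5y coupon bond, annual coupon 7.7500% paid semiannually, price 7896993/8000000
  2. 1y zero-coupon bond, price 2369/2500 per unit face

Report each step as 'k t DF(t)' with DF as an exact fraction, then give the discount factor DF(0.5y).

step 1 [0.5y] bond c/2=31/800: DF=(7896993/8000000 − 31/800·(0))/(1+31/800) = 9503/10000 ≈ 0.950300
step 2 [1y] zero: DF = P = 2369/2500 ≈ 0.947600

1 1/2 9503/10000
2 1 2369/2500
DF(0.5y) = 9503/10000 ≈ 0.950300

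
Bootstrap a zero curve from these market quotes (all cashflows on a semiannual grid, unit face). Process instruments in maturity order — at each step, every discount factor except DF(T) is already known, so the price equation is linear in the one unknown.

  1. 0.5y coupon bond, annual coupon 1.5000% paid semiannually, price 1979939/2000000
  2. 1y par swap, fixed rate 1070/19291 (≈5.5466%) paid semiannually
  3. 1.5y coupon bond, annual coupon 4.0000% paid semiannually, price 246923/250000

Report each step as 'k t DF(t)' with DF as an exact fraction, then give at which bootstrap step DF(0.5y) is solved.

step 1 [0.5y] bond c/2=3/400: DF=(1979939/2000000 − 3/400·(0))/(1+3/400) = 4913/5000 ≈ 0.982600
step 2 [1y] swap r/2=535/19291: DF=(1 − 535/19291·(0.982600))/(1+535/19291) = 1893/2000 ≈ 0.946500
step 3 [1.5y] bond c/2=1/50: DF=(246923/250000 − 1/50·(0.982600+0.946500))/(1+1/50) = 1861/2000 ≈ 0.930500

1 1/2 4913/5000
2 1 1893/2000
3 3/2 1861/2000
DF(0.5y) is solved at step 1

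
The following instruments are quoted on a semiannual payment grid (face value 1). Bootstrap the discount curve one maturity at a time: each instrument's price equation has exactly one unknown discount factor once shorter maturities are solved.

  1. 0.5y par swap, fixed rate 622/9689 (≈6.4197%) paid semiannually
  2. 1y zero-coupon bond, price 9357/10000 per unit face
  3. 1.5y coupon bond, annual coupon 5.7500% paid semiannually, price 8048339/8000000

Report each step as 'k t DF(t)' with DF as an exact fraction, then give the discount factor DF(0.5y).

step 1 [0.5y] swap r/2=311/9689: DF=(1 − 311/9689·(0))/(1+311/9689) = 9689/10000 ≈ 0.968900
step 2 [1y] zero: DF = P = 9357/10000 ≈ 0.935700
step 3 [1.5y] bond c/2=23/800: DF=(8048339/8000000 − 23/800·(0.968900+0.935700))/(1+23/800) = 9247/10000 ≈ 0.924700

1 1/2 9689/10000
2 1 9357/10000
3 3/2 9247/10000
DF(0.5y) = 9689/10000 ≈ 0.968900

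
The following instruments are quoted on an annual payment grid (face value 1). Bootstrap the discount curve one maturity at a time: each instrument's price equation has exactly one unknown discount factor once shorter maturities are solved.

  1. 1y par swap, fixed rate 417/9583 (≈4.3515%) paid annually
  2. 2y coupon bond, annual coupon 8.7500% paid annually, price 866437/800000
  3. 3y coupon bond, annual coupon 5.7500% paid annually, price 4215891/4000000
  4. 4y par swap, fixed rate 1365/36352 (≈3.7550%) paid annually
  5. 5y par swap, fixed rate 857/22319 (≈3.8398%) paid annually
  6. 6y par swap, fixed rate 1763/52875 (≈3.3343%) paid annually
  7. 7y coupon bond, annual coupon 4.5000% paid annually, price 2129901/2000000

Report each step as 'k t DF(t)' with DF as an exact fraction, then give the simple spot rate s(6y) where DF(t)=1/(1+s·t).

1 1 9583/10000
2 2 2297/2500
3 3 4473/5000
4 4 1727/2000
5 5 4143/5000
6 6 8237/10000
7 7 3957/5000
s(6y) = (1/(8237/10000) − 1)/(6) = 1763/49422 ≈ 3.5672%

step 1 [1y] swap r/1=417/9583: DF=(1 − 417/9583·(0))/(1+417/9583) = 9583/10000 ≈ 0.958300
step 2 [2y] bond c/1=7/80: DF=(866437/800000 − 7/80·(0.958300))/(1+7/80) = 2297/2500 ≈ 0.918800
step 3 [3y] bond c/1=23/400: DF=(4215891/4000000 − 23/400·(0.958300+0.918800))/(1+23/400) = 4473/5000 ≈ 0.894600
step 4 [4y] swap r/1=1365/36352: DF=(1 − 1365/36352·(0.958300+0.918800+0.894600))/(1+1365/36352) = 1727/2000 ≈ 0.863500
step 5 [5y] swap r/1=857/22319: DF=(1 − 857/22319·(0.958300+0.918800+0.894600+0.863500))/(1+857/22319) = 4143/5000 ≈ 0.828600
step 6 [6y] swap r/1=1763/52875: DF=(1 − 1763/52875·(0.958300+0.918800+0.894600+0.863500+0.828600))/(1+1763/52875) = 8237/10000 ≈ 0.823700
step 7 [7y] bond c/1=9/200: DF=(2129901/2000000 − 9/200·(0.958300+0.918800+0.894600+0.863500+0.828600+0.823700))/(1+9/200) = 3957/5000 ≈ 0.791400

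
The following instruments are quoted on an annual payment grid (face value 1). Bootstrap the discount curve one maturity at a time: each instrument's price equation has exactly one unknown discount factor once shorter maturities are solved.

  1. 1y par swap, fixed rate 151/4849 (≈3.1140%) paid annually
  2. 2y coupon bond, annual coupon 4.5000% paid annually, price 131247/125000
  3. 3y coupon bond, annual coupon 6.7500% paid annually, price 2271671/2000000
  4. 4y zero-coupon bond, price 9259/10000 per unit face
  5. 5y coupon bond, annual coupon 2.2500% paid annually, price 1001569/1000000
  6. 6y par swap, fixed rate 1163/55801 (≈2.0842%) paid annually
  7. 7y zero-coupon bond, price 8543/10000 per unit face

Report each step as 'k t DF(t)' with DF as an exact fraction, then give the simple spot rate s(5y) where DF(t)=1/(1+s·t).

1 1 4849/5000
2 2 963/1000
3 3 4709/5000
4 4 9259/10000
5 5 8959/10000
6 6 8837/10000
7 7 8543/10000
s(5y) = (1/(8959/10000) − 1)/(5) = 1041/44795 ≈ 2.3239%

step 1 [1y] swap r/1=151/4849: DF=(1 − 151/4849·(0))/(1+151/4849) = 4849/5000 ≈ 0.969800
step 2 [2y] bond c/1=9/200: DF=(131247/125000 − 9/200·(0.969800))/(1+9/200) = 963/1000 ≈ 0.963000
step 3 [3y] bond c/1=27/400: DF=(2271671/2000000 − 27/400·(0.969800+0.963000))/(1+27/400) = 4709/5000 ≈ 0.941800
step 4 [4y] zero: DF = P = 9259/10000 ≈ 0.925900
step 5 [5y] bond c/1=9/400: DF=(1001569/1000000 − 9/400·(0.969800+0.963000+0.941800+0.925900))/(1+9/400) = 8959/10000 ≈ 0.895900
step 6 [6y] swap r/1=1163/55801: DF=(1 − 1163/55801·(0.969800+0.963000+0.941800+0.925900+0.895900))/(1+1163/55801) = 8837/10000 ≈ 0.883700
step 7 [7y] zero: DF = P = 8543/10000 ≈ 0.854300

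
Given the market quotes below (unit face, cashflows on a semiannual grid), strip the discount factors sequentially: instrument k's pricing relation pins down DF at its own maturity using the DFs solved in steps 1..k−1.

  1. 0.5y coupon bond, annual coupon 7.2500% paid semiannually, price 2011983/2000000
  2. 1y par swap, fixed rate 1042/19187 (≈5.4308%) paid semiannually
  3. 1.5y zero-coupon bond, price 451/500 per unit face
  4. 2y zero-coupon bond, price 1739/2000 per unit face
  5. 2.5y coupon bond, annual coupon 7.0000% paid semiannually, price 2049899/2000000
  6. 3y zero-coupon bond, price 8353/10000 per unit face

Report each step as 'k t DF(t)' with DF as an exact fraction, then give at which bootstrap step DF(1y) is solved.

1 1/2 2427/2500
2 1 9479/10000
3 3/2 451/500
4 2 1739/2000
5 5/2 1731/2000
6 3 8353/10000
DF(1y) is solved at step 2

step 1 [0.5y] bond c/2=29/800: DF=(2011983/2000000 − 29/800·(0))/(1+29/800) = 2427/2500 ≈ 0.970800
step 2 [1y] swap r/2=521/19187: DF=(1 − 521/19187·(0.970800))/(1+521/19187) = 9479/10000 ≈ 0.947900
step 3 [1.5y] zero: DF = P = 451/500 ≈ 0.902000
step 4 [2y] zero: DF = P = 1739/2000 ≈ 0.869500
step 5 [2.5y] bond c/2=7/200: DF=(2049899/2000000 − 7/200·(0.970800+0.947900+0.902000+0.869500))/(1+7/200) = 1731/2000 ≈ 0.865500
step 6 [3y] zero: DF = P = 8353/10000 ≈ 0.835300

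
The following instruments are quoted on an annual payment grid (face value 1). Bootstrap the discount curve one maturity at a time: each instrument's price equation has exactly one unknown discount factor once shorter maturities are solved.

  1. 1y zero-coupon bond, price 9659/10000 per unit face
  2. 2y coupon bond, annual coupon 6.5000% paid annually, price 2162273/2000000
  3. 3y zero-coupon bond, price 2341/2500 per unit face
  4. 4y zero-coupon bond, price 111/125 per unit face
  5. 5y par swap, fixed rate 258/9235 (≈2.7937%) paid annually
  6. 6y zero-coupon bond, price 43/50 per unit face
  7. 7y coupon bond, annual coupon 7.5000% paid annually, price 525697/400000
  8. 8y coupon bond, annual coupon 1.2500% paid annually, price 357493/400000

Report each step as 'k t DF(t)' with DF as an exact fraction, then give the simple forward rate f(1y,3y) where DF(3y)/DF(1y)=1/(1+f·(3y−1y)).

step 1 [1y] zero: DF = P = 9659/10000 ≈ 0.965900
step 2 [2y] bond c/1=13/200: DF=(2162273/2000000 − 13/200·(0.965900))/(1+13/200) = 4781/5000 ≈ 0.956200
step 3 [3y] zero: DF = P = 2341/2500 ≈ 0.936400
step 4 [4y] zero: DF = P = 111/125 ≈ 0.888000
step 5 [5y] swap r/1=258/9235: DF=(1 − 258/9235·(0.965900+0.956200+0.936400+0.888000))/(1+258/9235) = 871/1000 ≈ 0.871000
step 6 [6y] zero: DF = P = 43/50 ≈ 0.860000
step 7 [7y] bond c/1=3/40: DF=(525697/400000 − 3/40·(0.965900+0.956200+0.936400+0.888000+0.871000+0.860000))/(1+3/40) = 2101/2500 ≈ 0.840400
step 8 [8y] bond c/1=1/80: DF=(357493/400000 − 1/80·(0.965900+0.956200+0.936400+0.888000+0.871000+0.860000+0.840400))/(1+1/80) = 8047/10000 ≈ 0.804700

1 1 9659/10000
2 2 4781/5000
3 3 2341/2500
4 4 111/125
5 5 871/1000
6 6 43/50
7 7 2101/2500
8 8 8047/10000
f(1y,3y) = ((9659/10000)/(2341/2500) − 1)/(2) = 295/18728 ≈ 1.5752%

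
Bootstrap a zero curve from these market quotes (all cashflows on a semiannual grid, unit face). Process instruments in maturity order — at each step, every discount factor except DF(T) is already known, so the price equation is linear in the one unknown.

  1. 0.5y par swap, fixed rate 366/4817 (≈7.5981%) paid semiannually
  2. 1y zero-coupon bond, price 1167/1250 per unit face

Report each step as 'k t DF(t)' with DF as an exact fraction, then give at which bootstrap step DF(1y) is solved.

1 1/2 4817/5000
2 1 1167/1250
DF(1y) is solved at step 2

step 1 [0.5y] swap r/2=183/4817: DF=(1 − 183/4817·(0))/(1+183/4817) = 4817/5000 ≈ 0.963400
step 2 [1y] zero: DF = P = 1167/1250 ≈ 0.933600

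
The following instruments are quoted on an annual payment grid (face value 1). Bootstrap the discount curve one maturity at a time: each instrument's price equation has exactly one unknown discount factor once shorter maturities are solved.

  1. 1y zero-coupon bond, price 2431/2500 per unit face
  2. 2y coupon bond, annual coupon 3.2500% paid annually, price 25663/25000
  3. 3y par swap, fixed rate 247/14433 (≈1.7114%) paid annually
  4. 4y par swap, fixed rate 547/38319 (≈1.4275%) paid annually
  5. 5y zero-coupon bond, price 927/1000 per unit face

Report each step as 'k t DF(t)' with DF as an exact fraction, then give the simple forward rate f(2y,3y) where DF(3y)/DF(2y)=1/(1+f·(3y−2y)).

1 1 2431/2500
2 2 2409/2500
3 3 4753/5000
4 4 9453/10000
5 5 927/1000
f(2y,3y) = ((2409/2500)/(4753/5000) − 1)/(1) = 65/4753 ≈ 1.3676%

step 1 [1y] zero: DF = P = 2431/2500 ≈ 0.972400
step 2 [2y] bond c/1=13/400: DF=(25663/25000 − 13/400·(0.972400))/(1+13/400) = 2409/2500 ≈ 0.963600
step 3 [3y] swap r/1=247/14433: DF=(1 − 247/14433·(0.972400+0.963600))/(1+247/14433) = 4753/5000 ≈ 0.950600
step 4 [4y] swap r/1=547/38319: DF=(1 − 547/38319·(0.972400+0.963600+0.950600))/(1+547/38319) = 9453/10000 ≈ 0.945300
step 5 [5y] zero: DF = P = 927/1000 ≈ 0.927000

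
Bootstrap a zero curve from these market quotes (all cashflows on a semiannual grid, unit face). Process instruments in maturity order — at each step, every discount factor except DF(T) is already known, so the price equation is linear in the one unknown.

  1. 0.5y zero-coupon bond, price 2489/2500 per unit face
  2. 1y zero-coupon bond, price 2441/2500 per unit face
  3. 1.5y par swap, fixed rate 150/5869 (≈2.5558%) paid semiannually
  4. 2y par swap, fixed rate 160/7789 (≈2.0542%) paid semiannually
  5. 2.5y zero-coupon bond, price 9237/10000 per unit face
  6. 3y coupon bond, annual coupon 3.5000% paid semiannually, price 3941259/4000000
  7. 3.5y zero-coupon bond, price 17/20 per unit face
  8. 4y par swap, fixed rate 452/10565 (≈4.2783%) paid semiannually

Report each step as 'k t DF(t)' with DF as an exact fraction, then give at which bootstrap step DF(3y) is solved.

1 1/2 2489/2500
2 1 2441/2500
3 3/2 77/80
4 2 24/25
5 5/2 9237/10000
6 3 1771/2000
7 7/2 17/20
8 4 4209/5000
DF(3y) is solved at step 6

step 1 [0.5y] zero: DF = P = 2489/2500 ≈ 0.995600
step 2 [1y] zero: DF = P = 2441/2500 ≈ 0.976400
step 3 [1.5y] swap r/2=75/5869: DF=(1 − 75/5869·(0.995600+0.976400))/(1+75/5869) = 77/80 ≈ 0.962500
step 4 [2y] swap r/2=80/7789: DF=(1 − 80/7789·(0.995600+0.976400+0.962500))/(1+80/7789) = 24/25 ≈ 0.960000
step 5 [2.5y] zero: DF = P = 9237/10000 ≈ 0.923700
step 6 [3y] bond c/2=7/400: DF=(3941259/4000000 − 7/400·(0.995600+0.976400+0.962500+0.960000+0.923700))/(1+7/400) = 1771/2000 ≈ 0.885500
step 7 [3.5y] zero: DF = P = 17/20 ≈ 0.850000
step 8 [4y] swap r/2=226/10565: DF=(1 − 226/10565·(0.995600+0.976400+0.962500+0.960000+0.923700+0.885500+0.850000))/(1+226/10565) = 4209/5000 ≈ 0.841800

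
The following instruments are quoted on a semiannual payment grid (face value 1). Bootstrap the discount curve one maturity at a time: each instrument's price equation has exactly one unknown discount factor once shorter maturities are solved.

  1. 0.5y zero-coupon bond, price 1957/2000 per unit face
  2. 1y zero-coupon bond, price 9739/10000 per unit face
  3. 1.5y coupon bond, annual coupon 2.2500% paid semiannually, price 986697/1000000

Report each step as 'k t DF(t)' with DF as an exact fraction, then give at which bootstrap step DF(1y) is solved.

1 1/2 1957/2000
2 1 9739/10000
3 3/2 477/500
DF(1y) is solved at step 2

step 1 [0.5y] zero: DF = P = 1957/2000 ≈ 0.978500
step 2 [1y] zero: DF = P = 9739/10000 ≈ 0.973900
step 3 [1.5y] bond c/2=9/800: DF=(986697/1000000 − 9/800·(0.978500+0.973900))/(1+9/800) = 477/500 ≈ 0.954000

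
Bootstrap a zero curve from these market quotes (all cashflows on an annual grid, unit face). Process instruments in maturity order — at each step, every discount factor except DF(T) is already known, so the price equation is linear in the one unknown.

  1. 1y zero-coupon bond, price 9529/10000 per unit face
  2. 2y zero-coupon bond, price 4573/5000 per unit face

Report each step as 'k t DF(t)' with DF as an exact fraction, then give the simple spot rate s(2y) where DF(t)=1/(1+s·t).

1 1 9529/10000
2 2 4573/5000
s(2y) = (1/(4573/5000) − 1)/(2) = 427/9146 ≈ 4.6687%

step 1 [1y] zero: DF = P = 9529/10000 ≈ 0.952900
step 2 [2y] zero: DF = P = 4573/5000 ≈ 0.914600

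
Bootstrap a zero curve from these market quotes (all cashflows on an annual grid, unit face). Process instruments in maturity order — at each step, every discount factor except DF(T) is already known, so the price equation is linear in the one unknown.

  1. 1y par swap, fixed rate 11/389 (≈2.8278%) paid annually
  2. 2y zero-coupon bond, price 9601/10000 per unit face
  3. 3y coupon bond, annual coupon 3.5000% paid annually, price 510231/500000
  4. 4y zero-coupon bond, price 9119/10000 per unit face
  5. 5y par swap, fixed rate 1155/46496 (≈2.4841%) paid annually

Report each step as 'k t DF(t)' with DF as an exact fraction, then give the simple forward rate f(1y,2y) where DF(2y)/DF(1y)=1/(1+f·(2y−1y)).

1 1 389/400
2 2 9601/10000
3 3 4603/5000
4 4 9119/10000
5 5 1769/2000
f(1y,2y) = ((389/400)/(9601/10000) − 1)/(1) = 124/9601 ≈ 1.2915%

step 1 [1y] swap r/1=11/389: DF=(1 − 11/389·(0))/(1+11/389) = 389/400 ≈ 0.972500
step 2 [2y] zero: DF = P = 9601/10000 ≈ 0.960100
step 3 [3y] bond c/1=7/200: DF=(510231/500000 − 7/200·(0.972500+0.960100))/(1+7/200) = 4603/5000 ≈ 0.920600
step 4 [4y] zero: DF = P = 9119/10000 ≈ 0.911900
step 5 [5y] swap r/1=1155/46496: DF=(1 − 1155/46496·(0.972500+0.960100+0.920600+0.911900))/(1+1155/46496) = 1769/2000 ≈ 0.884500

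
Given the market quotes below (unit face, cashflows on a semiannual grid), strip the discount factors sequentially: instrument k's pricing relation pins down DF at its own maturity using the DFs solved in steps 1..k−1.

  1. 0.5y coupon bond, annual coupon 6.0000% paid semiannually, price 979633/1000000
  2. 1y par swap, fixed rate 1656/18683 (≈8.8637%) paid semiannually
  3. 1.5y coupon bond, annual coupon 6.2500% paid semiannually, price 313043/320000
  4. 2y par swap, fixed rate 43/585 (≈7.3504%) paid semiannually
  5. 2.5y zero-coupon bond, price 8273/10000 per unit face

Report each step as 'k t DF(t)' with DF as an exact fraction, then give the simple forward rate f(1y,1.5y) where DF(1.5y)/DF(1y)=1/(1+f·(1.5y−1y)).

1 1/2 9511/10000
2 1 2293/2500
3 3/2 223/250
4 2 8667/10000
5 5/2 8273/10000
f(1y,1.5y) = ((2293/2500)/(223/250) − 1)/(1/2) = 63/1115 ≈ 5.6502%

step 1 [0.5y] bond c/2=3/100: DF=(979633/1000000 − 3/100·(0))/(1+3/100) = 9511/10000 ≈ 0.951100
step 2 [1y] swap r/2=828/18683: DF=(1 − 828/18683·(0.951100))/(1+828/18683) = 2293/2500 ≈ 0.917200
step 3 [1.5y] bond c/2=1/32: DF=(313043/320000 − 1/32·(0.951100+0.917200))/(1+1/32) = 223/250 ≈ 0.892000
step 4 [2y] swap r/2=43/1170: DF=(1 − 43/1170·(0.951100+0.917200+0.892000))/(1+43/1170) = 8667/10000 ≈ 0.866700
step 5 [2.5y] zero: DF = P = 8273/10000 ≈ 0.827300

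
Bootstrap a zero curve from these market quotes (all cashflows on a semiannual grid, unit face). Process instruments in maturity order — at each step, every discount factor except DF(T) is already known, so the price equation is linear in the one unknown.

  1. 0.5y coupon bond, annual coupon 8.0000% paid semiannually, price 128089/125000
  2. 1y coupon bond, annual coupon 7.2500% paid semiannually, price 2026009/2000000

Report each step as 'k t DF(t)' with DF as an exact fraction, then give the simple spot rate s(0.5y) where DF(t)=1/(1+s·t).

step 1 [0.5y] bond c/2=1/25: DF=(128089/125000 − 1/25·(0))/(1+1/25) = 9853/10000 ≈ 0.985300
step 2 [1y] bond c/2=29/800: DF=(2026009/2000000 − 29/800·(0.985300))/(1+29/800) = 9431/10000 ≈ 0.943100

1 1/2 9853/10000
2 1 9431/10000
s(0.5y) = (1/(9853/10000) − 1)/(1/2) = 294/9853 ≈ 2.9839%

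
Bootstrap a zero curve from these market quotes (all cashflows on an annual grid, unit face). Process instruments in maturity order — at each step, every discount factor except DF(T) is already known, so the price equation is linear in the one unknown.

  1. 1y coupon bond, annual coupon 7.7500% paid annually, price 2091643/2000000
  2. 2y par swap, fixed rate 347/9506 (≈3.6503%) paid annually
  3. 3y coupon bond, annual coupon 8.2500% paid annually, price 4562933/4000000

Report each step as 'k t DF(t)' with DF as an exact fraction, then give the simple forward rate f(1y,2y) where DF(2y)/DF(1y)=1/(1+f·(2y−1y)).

step 1 [1y] bond c/1=31/400: DF=(2091643/2000000 − 31/400·(0))/(1+31/400) = 4853/5000 ≈ 0.970600
step 2 [2y] swap r/1=347/9506: DF=(1 − 347/9506·(0.970600))/(1+347/9506) = 4653/5000 ≈ 0.930600
step 3 [3y] bond c/1=33/400: DF=(4562933/4000000 − 33/400·(0.970600+0.930600))/(1+33/400) = 9089/10000 ≈ 0.908900

1 1 4853/5000
2 2 4653/5000
3 3 9089/10000
f(1y,2y) = ((4853/5000)/(4653/5000) − 1)/(1) = 200/4653 ≈ 4.2983%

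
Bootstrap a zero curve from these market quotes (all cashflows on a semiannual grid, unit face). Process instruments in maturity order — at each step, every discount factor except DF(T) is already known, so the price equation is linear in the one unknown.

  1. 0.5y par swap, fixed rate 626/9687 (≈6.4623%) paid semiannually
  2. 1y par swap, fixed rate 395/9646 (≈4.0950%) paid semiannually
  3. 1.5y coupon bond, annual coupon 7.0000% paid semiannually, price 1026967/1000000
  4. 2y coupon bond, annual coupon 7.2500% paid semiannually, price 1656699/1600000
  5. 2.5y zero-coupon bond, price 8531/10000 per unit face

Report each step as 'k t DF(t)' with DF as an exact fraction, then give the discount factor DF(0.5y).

step 1 [0.5y] swap r/2=313/9687: DF=(1 − 313/9687·(0))/(1+313/9687) = 9687/10000 ≈ 0.968700
step 2 [1y] swap r/2=395/19292: DF=(1 − 395/19292·(0.968700))/(1+395/19292) = 1921/2000 ≈ 0.960500
step 3 [1.5y] bond c/2=7/200: DF=(1026967/1000000 − 7/200·(0.968700+0.960500))/(1+7/200) = 927/1000 ≈ 0.927000
step 4 [2y] bond c/2=29/800: DF=(1656699/1600000 − 29/800·(0.968700+0.960500+0.927000))/(1+29/800) = 8993/10000 ≈ 0.899300
step 5 [2.5y] zero: DF = P = 8531/10000 ≈ 0.853100

1 1/2 9687/10000
2 1 1921/2000
3 3/2 927/1000
4 2 8993/10000
5 5/2 8531/10000
DF(0.5y) = 9687/10000 ≈ 0.968700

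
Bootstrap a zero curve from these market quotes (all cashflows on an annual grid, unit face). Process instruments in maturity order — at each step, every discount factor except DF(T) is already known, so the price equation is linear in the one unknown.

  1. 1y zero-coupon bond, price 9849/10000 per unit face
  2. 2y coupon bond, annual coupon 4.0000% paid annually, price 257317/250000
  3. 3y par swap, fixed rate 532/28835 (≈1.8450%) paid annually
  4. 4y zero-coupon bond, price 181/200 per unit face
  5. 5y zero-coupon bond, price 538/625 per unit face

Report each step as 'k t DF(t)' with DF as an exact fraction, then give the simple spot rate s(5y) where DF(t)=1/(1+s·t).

1 1 9849/10000
2 2 4759/5000
3 3 2367/2500
4 4 181/200
5 5 538/625
s(5y) = (1/(538/625) − 1)/(5) = 87/2690 ≈ 3.2342%

step 1 [1y] zero: DF = P = 9849/10000 ≈ 0.984900
step 2 [2y] bond c/1=1/25: DF=(257317/250000 − 1/25·(0.984900))/(1+1/25) = 4759/5000 ≈ 0.951800
step 3 [3y] swap r/1=532/28835: DF=(1 − 532/28835·(0.984900+0.951800))/(1+532/28835) = 2367/2500 ≈ 0.946800
step 4 [4y] zero: DF = P = 181/200 ≈ 0.905000
step 5 [5y] zero: DF = P = 538/625 ≈ 0.860800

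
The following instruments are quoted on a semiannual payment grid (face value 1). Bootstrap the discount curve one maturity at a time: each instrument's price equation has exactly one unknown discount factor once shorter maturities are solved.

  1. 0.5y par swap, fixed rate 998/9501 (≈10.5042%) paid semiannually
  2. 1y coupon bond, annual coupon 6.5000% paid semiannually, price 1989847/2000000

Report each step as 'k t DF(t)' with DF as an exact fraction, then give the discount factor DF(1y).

1 1/2 9501/10000
2 1 9337/10000
DF(1y) = 9337/10000 ≈ 0.933700

step 1 [0.5y] swap r/2=499/9501: DF=(1 − 499/9501·(0))/(1+499/9501) = 9501/10000 ≈ 0.950100
step 2 [1y] bond c/2=13/400: DF=(1989847/2000000 − 13/400·(0.950100))/(1+13/400) = 9337/10000 ≈ 0.933700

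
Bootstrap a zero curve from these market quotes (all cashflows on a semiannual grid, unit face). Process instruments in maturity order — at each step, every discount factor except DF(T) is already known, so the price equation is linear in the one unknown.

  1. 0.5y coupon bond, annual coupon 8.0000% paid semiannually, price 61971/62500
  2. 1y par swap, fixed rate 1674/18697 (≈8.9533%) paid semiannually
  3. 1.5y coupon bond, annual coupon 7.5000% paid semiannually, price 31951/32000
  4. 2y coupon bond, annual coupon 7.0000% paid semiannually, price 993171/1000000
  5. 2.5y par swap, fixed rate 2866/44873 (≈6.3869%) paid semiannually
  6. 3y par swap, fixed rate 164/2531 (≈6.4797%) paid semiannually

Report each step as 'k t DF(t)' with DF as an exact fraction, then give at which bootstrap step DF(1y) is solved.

1 1/2 4767/5000
2 1 9163/10000
3 3/2 2237/2500
4 2 8661/10000
5 5/2 8567/10000
6 3 4139/5000
DF(1y) is solved at step 2

step 1 [0.5y] bond c/2=1/25: DF=(61971/62500 − 1/25·(0))/(1+1/25) = 4767/5000 ≈ 0.953400
step 2 [1y] swap r/2=837/18697: DF=(1 − 837/18697·(0.953400))/(1+837/18697) = 9163/10000 ≈ 0.916300
step 3 [1.5y] bond c/2=3/80: DF=(31951/32000 − 3/80·(0.953400+0.916300))/(1+3/80) = 2237/2500 ≈ 0.894800
step 4 [2y] bond c/2=7/200: DF=(993171/1000000 − 7/200·(0.953400+0.916300+0.894800))/(1+7/200) = 8661/10000 ≈ 0.866100
step 5 [2.5y] swap r/2=1433/44873: DF=(1 − 1433/44873·(0.953400+0.916300+0.894800+0.866100))/(1+1433/44873) = 8567/10000 ≈ 0.856700
step 6 [3y] swap r/2=82/2531: DF=(1 − 82/2531·(0.953400+0.916300+0.894800+0.866100+0.856700))/(1+82/2531) = 4139/5000 ≈ 0.827800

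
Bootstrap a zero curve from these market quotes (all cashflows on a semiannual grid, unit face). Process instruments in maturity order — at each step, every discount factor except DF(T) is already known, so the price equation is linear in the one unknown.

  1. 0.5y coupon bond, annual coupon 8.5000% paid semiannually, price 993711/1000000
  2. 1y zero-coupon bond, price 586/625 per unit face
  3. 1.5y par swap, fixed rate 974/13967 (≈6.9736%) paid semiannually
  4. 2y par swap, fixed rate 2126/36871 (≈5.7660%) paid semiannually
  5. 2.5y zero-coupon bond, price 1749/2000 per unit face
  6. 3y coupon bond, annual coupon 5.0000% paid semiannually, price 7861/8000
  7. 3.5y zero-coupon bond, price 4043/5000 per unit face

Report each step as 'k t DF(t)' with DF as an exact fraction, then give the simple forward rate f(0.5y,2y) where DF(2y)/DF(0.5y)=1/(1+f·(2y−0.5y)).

1 1/2 2383/2500
2 1 586/625
3 3/2 4513/5000
4 2 8937/10000
5 5/2 1749/2000
6 3 4237/5000
7 7/2 4043/5000
f(0.5y,2y) = ((2383/2500)/(8937/10000) − 1)/(3/2) = 1190/26811 ≈ 4.4385%

step 1 [0.5y] bond c/2=17/400: DF=(993711/1000000 − 17/400·(0))/(1+17/400) = 2383/2500 ≈ 0.953200
step 2 [1y] zero: DF = P = 586/625 ≈ 0.937600
step 3 [1.5y] swap r/2=487/13967: DF=(1 − 487/13967·(0.953200+0.937600))/(1+487/13967) = 4513/5000 ≈ 0.902600
step 4 [2y] swap r/2=1063/36871: DF=(1 − 1063/36871·(0.953200+0.937600+0.902600))/(1+1063/36871) = 8937/10000 ≈ 0.893700
step 5 [2.5y] zero: DF = P = 1749/2000 ≈ 0.874500
step 6 [3y] bond c/2=1/40: DF=(7861/8000 − 1/40·(0.953200+0.937600+0.902600+0.893700+0.874500))/(1+1/40) = 4237/5000 ≈ 0.847400
step 7 [3.5y] zero: DF = P = 4043/5000 ≈ 0.808600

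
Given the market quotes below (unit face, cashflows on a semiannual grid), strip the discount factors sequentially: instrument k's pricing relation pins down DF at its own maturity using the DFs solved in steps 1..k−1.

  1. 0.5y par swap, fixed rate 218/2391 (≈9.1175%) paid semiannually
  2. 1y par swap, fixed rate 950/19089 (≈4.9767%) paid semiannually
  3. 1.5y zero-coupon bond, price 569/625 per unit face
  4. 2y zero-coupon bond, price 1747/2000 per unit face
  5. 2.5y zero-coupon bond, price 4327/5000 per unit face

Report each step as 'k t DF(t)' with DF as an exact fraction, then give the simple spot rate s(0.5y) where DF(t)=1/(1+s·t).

1 1/2 2391/2500
2 1 381/400
3 3/2 569/625
4 2 1747/2000
5 5/2 4327/5000
s(0.5y) = (1/(2391/2500) − 1)/(1/2) = 218/2391 ≈ 9.1175%

step 1 [0.5y] swap r/2=109/2391: DF=(1 − 109/2391·(0))/(1+109/2391) = 2391/2500 ≈ 0.956400
step 2 [1y] swap r/2=475/19089: DF=(1 − 475/19089·(0.956400))/(1+475/19089) = 381/400 ≈ 0.952500
step 3 [1.5y] zero: DF = P = 569/625 ≈ 0.910400
step 4 [2y] zero: DF = P = 1747/2000 ≈ 0.873500
step 5 [2.5y] zero: DF = P = 4327/5000 ≈ 0.865400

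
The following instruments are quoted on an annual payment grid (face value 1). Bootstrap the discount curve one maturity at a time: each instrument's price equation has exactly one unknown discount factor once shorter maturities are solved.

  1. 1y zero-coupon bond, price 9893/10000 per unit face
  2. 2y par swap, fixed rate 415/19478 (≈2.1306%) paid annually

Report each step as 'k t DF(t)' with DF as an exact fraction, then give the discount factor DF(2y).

step 1 [1y] zero: DF = P = 9893/10000 ≈ 0.989300
step 2 [2y] swap r/1=415/19478: DF=(1 − 415/19478·(0.989300))/(1+415/19478) = 1917/2000 ≈ 0.958500

1 1 9893/10000
2 2 1917/2000
DF(2y) = 1917/2000 ≈ 0.958500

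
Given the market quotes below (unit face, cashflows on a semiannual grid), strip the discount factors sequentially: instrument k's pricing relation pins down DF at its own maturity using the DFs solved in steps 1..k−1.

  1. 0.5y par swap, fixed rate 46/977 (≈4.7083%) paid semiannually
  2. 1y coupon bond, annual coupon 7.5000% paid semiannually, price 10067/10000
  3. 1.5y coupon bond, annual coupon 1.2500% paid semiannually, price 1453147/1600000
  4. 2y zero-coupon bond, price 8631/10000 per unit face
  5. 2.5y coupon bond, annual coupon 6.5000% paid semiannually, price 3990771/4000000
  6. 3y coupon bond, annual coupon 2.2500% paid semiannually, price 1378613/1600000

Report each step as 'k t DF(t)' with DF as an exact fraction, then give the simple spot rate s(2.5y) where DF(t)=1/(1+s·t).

step 1 [0.5y] swap r/2=23/977: DF=(1 − 23/977·(0))/(1+23/977) = 977/1000 ≈ 0.977000
step 2 [1y] bond c/2=3/80: DF=(10067/10000 − 3/80·(0.977000))/(1+3/80) = 187/200 ≈ 0.935000
step 3 [1.5y] bond c/2=1/160: DF=(1453147/1600000 − 1/160·(0.977000+0.935000))/(1+1/160) = 8907/10000 ≈ 0.890700
step 4 [2y] zero: DF = P = 8631/10000 ≈ 0.863100
step 5 [2.5y] bond c/2=13/400: DF=(3990771/4000000 − 13/400·(0.977000+0.935000+0.890700+0.863100))/(1+13/400) = 8509/10000 ≈ 0.850900
step 6 [3y] bond c/2=9/800: DF=(1378613/1600000 − 9/800·(0.977000+0.935000+0.890700+0.863100+0.850900))/(1+9/800) = 4009/5000 ≈ 0.801800

1 1/2 977/1000
2 1 187/200
3 3/2 8907/10000
4 2 8631/10000
5 5/2 8509/10000
6 3 4009/5000
s(2.5y) = (1/(8509/10000) − 1)/(5/2) = 2982/42545 ≈ 7.0090%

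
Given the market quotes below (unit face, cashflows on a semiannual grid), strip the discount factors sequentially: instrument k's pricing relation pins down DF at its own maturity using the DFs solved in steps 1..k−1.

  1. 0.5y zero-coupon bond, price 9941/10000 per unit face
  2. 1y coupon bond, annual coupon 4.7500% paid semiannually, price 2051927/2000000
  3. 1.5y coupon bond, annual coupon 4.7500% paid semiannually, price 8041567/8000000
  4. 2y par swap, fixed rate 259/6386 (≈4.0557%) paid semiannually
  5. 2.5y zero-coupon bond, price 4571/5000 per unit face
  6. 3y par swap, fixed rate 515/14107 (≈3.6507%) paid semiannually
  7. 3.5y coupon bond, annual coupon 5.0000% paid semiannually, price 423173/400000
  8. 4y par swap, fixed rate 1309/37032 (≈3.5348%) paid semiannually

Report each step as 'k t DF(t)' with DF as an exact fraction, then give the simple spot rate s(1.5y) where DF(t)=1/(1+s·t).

1 1/2 9941/10000
2 1 9791/10000
3 3/2 9361/10000
4 2 9223/10000
5 5/2 4571/5000
6 3 897/1000
7 7/2 1789/2000
8 4 8691/10000
s(1.5y) = (1/(9361/10000) − 1)/(3/2) = 426/9361 ≈ 4.5508%

step 1 [0.5y] zero: DF = P = 9941/10000 ≈ 0.994100
step 2 [1y] bond c/2=19/800: DF=(2051927/2000000 − 19/800·(0.994100))/(1+19/800) = 9791/10000 ≈ 0.979100
step 3 [1.5y] bond c/2=19/800: DF=(8041567/8000000 − 19/800·(0.994100+0.979100))/(1+19/800) = 9361/10000 ≈ 0.936100
step 4 [2y] swap r/2=259/12772: DF=(1 − 259/12772·(0.994100+0.979100+0.936100))/(1+259/12772) = 9223/10000 ≈ 0.922300
step 5 [2.5y] zero: DF = P = 4571/5000 ≈ 0.914200
step 6 [3y] swap r/2=515/28214: DF=(1 − 515/28214·(0.994100+0.979100+0.936100+0.922300+0.914200))/(1+515/28214) = 897/1000 ≈ 0.897000
step 7 [3.5y] bond c/2=1/40: DF=(423173/400000 − 1/40·(0.994100+0.979100+0.936100+0.922300+0.914200+0.897000))/(1+1/40) = 1789/2000 ≈ 0.894500
step 8 [4y] swap r/2=1309/74064: DF=(1 − 1309/74064·(0.994100+0.979100+0.936100+0.922300+0.914200+0.897000+0.894500))/(1+1309/74064) = 8691/10000 ≈ 0.869100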